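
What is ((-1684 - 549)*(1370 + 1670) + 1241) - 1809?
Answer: -6788888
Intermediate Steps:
((-1684 - 549)*(1370 + 1670) + 1241) - 1809 = (-2233*3040 + 1241) - 1809 = (-6788320 + 1241) - 1809 = -6787079 - 1809 = -6788888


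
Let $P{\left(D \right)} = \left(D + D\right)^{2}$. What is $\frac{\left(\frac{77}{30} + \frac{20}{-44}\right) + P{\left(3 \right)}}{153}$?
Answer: $\frac{12577}{50490} \approx 0.2491$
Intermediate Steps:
$P{\left(D \right)} = 4 D^{2}$ ($P{\left(D \right)} = \left(2 D\right)^{2} = 4 D^{2}$)
$\frac{\left(\frac{77}{30} + \frac{20}{-44}\right) + P{\left(3 \right)}}{153} = \frac{\left(\frac{77}{30} + \frac{20}{-44}\right) + 4 \cdot 3^{2}}{153} = \left(\left(77 \cdot \frac{1}{30} + 20 \left(- \frac{1}{44}\right)\right) + 4 \cdot 9\right) \frac{1}{153} = \left(\left(\frac{77}{30} - \frac{5}{11}\right) + 36\right) \frac{1}{153} = \left(\frac{697}{330} + 36\right) \frac{1}{153} = \frac{12577}{330} \cdot \frac{1}{153} = \frac{12577}{50490}$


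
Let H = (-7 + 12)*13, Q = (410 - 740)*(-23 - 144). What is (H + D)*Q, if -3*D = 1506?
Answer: -24083070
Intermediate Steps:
D = -502 (D = -⅓*1506 = -502)
Q = 55110 (Q = -330*(-167) = 55110)
H = 65 (H = 5*13 = 65)
(H + D)*Q = (65 - 502)*55110 = -437*55110 = -24083070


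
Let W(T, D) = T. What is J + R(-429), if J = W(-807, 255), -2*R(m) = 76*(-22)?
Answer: 29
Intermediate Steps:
R(m) = 836 (R(m) = -38*(-22) = -1/2*(-1672) = 836)
J = -807
J + R(-429) = -807 + 836 = 29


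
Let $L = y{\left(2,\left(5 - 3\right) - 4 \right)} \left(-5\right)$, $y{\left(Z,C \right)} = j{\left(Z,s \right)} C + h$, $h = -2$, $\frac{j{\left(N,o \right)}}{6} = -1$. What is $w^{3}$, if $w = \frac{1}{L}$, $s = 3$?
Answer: $- \frac{1}{125000} \approx -8.0 \cdot 10^{-6}$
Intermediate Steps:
$j{\left(N,o \right)} = -6$ ($j{\left(N,o \right)} = 6 \left(-1\right) = -6$)
$y{\left(Z,C \right)} = -2 - 6 C$ ($y{\left(Z,C \right)} = - 6 C - 2 = -2 - 6 C$)
$L = -50$ ($L = \left(-2 - 6 \left(\left(5 - 3\right) - 4\right)\right) \left(-5\right) = \left(-2 - 6 \left(2 - 4\right)\right) \left(-5\right) = \left(-2 - -12\right) \left(-5\right) = \left(-2 + 12\right) \left(-5\right) = 10 \left(-5\right) = -50$)
$w = - \frac{1}{50}$ ($w = \frac{1}{-50} = - \frac{1}{50} \approx -0.02$)
$w^{3} = \left(- \frac{1}{50}\right)^{3} = - \frac{1}{125000}$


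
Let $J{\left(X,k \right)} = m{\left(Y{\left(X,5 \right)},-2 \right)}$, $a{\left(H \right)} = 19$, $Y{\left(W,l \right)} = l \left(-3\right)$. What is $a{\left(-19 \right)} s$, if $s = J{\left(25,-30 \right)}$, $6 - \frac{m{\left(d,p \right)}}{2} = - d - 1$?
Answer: $-304$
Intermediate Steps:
$Y{\left(W,l \right)} = - 3 l$
$m{\left(d,p \right)} = 14 + 2 d$ ($m{\left(d,p \right)} = 12 - 2 \left(- d - 1\right) = 12 - 2 \left(-1 - d\right) = 12 + \left(2 + 2 d\right) = 14 + 2 d$)
$J{\left(X,k \right)} = -16$ ($J{\left(X,k \right)} = 14 + 2 \left(\left(-3\right) 5\right) = 14 + 2 \left(-15\right) = 14 - 30 = -16$)
$s = -16$
$a{\left(-19 \right)} s = 19 \left(-16\right) = -304$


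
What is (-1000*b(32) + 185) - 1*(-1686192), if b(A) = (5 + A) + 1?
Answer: 1648377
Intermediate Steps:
b(A) = 6 + A
(-1000*b(32) + 185) - 1*(-1686192) = (-1000*(6 + 32) + 185) - 1*(-1686192) = (-1000*38 + 185) + 1686192 = (-38000 + 185) + 1686192 = -37815 + 1686192 = 1648377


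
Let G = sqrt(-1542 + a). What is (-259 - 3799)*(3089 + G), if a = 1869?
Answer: -12535162 - 4058*sqrt(327) ≈ -1.2609e+7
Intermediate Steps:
G = sqrt(327) (G = sqrt(-1542 + 1869) = sqrt(327) ≈ 18.083)
(-259 - 3799)*(3089 + G) = (-259 - 3799)*(3089 + sqrt(327)) = -4058*(3089 + sqrt(327)) = -12535162 - 4058*sqrt(327)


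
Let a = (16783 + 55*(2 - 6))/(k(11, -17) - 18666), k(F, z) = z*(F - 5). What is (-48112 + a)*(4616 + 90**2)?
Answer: -56285914091/92 ≈ -6.1180e+8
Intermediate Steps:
k(F, z) = z*(-5 + F)
a = -5521/6256 (a = (16783 + 55*(2 - 6))/(-17*(-5 + 11) - 18666) = (16783 + 55*(-4))/(-17*6 - 18666) = (16783 - 220)/(-102 - 18666) = 16563/(-18768) = 16563*(-1/18768) = -5521/6256 ≈ -0.88251)
(-48112 + a)*(4616 + 90**2) = (-48112 - 5521/6256)*(4616 + 90**2) = -300994193*(4616 + 8100)/6256 = -300994193/6256*12716 = -56285914091/92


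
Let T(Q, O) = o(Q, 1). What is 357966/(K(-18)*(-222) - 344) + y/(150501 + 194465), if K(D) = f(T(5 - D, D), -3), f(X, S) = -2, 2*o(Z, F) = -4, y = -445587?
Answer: 15430192557/4312075 ≈ 3578.4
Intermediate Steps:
o(Z, F) = -2 (o(Z, F) = (1/2)*(-4) = -2)
T(Q, O) = -2
K(D) = -2
357966/(K(-18)*(-222) - 344) + y/(150501 + 194465) = 357966/(-2*(-222) - 344) - 445587/(150501 + 194465) = 357966/(444 - 344) - 445587/344966 = 357966/100 - 445587*1/344966 = 357966*(1/100) - 445587/344966 = 178983/50 - 445587/344966 = 15430192557/4312075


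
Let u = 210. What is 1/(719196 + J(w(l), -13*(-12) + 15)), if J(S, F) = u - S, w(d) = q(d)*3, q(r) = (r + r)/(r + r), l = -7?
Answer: 1/719403 ≈ 1.3900e-6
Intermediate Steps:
q(r) = 1 (q(r) = (2*r)/((2*r)) = (2*r)*(1/(2*r)) = 1)
w(d) = 3 (w(d) = 1*3 = 3)
J(S, F) = 210 - S
1/(719196 + J(w(l), -13*(-12) + 15)) = 1/(719196 + (210 - 1*3)) = 1/(719196 + (210 - 3)) = 1/(719196 + 207) = 1/719403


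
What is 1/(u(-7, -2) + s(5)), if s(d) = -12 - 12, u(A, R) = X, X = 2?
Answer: -1/22 ≈ -0.045455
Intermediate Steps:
u(A, R) = 2
s(d) = -24
1/(u(-7, -2) + s(5)) = 1/(2 - 24) = 1/(-22) = -1/22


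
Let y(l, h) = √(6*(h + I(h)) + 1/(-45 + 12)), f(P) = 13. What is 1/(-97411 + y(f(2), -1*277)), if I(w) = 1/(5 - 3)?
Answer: -3214563/313133851141 - 2*I*√451671/313133851141 ≈ -1.0266e-5 - 4.2925e-9*I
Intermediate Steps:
I(w) = ½ (I(w) = 1/2 = ½)
y(l, h) = √(98/33 + 6*h) (y(l, h) = √(6*(h + ½) + 1/(-45 + 12)) = √(6*(½ + h) + 1/(-33)) = √((3 + 6*h) - 1/33) = √(98/33 + 6*h))
1/(-97411 + y(f(2), -1*277)) = 1/(-97411 + √(3234 + 6534*(-1*277))/33) = 1/(-97411 + √(3234 + 6534*(-277))/33) = 1/(-97411 + √(3234 - 1809918)/33) = 1/(-97411 + √(-1806684)/33) = 1/(-97411 + (2*I*√451671)/33) = 1/(-97411 + 2*I*√451671/33)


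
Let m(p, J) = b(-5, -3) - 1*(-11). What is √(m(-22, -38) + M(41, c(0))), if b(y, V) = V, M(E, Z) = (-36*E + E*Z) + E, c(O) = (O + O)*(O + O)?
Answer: I*√1427 ≈ 37.776*I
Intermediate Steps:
c(O) = 4*O² (c(O) = (2*O)*(2*O) = 4*O²)
M(E, Z) = -35*E + E*Z
m(p, J) = 8 (m(p, J) = -3 - 1*(-11) = -3 + 11 = 8)
√(m(-22, -38) + M(41, c(0))) = √(8 + 41*(-35 + 4*0²)) = √(8 + 41*(-35 + 4*0)) = √(8 + 41*(-35 + 0)) = √(8 + 41*(-35)) = √(8 - 1435) = √(-1427) = I*√1427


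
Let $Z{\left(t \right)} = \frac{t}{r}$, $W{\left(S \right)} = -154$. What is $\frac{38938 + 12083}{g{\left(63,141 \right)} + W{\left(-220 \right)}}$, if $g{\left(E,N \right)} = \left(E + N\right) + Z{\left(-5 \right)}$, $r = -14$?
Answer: $\frac{238098}{235} \approx 1013.2$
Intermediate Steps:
$Z{\left(t \right)} = - \frac{t}{14}$ ($Z{\left(t \right)} = \frac{t}{-14} = t \left(- \frac{1}{14}\right) = - \frac{t}{14}$)
$g{\left(E,N \right)} = \frac{5}{14} + E + N$ ($g{\left(E,N \right)} = \left(E + N\right) - - \frac{5}{14} = \left(E + N\right) + \frac{5}{14} = \frac{5}{14} + E + N$)
$\frac{38938 + 12083}{g{\left(63,141 \right)} + W{\left(-220 \right)}} = \frac{38938 + 12083}{\left(\frac{5}{14} + 63 + 141\right) - 154} = \frac{51021}{\frac{2861}{14} - 154} = \frac{51021}{\frac{705}{14}} = 51021 \cdot \frac{14}{705} = \frac{238098}{235}$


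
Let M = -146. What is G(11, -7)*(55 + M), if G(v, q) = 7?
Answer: -637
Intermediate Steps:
G(11, -7)*(55 + M) = 7*(55 - 146) = 7*(-91) = -637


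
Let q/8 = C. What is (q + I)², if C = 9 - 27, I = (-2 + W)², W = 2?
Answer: 20736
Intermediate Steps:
I = 0 (I = (-2 + 2)² = 0² = 0)
C = -18
q = -144 (q = 8*(-18) = -144)
(q + I)² = (-144 + 0)² = (-144)² = 20736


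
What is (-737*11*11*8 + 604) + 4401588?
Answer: 3688776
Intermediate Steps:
(-737*11*11*8 + 604) + 4401588 = (-89177*8 + 604) + 4401588 = (-737*968 + 604) + 4401588 = (-713416 + 604) + 4401588 = -712812 + 4401588 = 3688776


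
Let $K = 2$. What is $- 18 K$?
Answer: $-36$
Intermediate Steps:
$- 18 K = \left(-18\right) 2 = -36$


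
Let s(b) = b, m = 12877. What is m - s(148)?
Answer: 12729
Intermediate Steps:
m - s(148) = 12877 - 1*148 = 12877 - 148 = 12729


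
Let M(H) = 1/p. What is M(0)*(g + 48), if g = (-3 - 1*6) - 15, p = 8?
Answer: 3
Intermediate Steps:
M(H) = 1/8
g = -24 (g = (-3 - 6) - 15 = -9 - 15 = -24)
M(0)*(g + 48) = (-24 + 48)/8 = (1/8)*24 = 3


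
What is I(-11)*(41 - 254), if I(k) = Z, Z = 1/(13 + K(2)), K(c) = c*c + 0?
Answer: -213/17 ≈ -12.529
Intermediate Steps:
K(c) = c**2 (K(c) = c**2 + 0 = c**2)
Z = 1/17 (Z = 1/(13 + 2**2) = 1/(13 + 4) = 1/17 ≈ 0.058824)
I(k) = 1/17
I(-11)*(41 - 254) = (41 - 254)/17 = (1/17)*(-213) = -213/17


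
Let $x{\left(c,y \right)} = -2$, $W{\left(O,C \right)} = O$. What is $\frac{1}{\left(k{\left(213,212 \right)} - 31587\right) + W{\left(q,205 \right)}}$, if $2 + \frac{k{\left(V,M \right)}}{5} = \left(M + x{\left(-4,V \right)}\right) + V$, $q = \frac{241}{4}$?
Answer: $- \frac{4}{117687} \approx -3.3988 \cdot 10^{-5}$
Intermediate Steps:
$q = \frac{241}{4}$ ($q = 241 \cdot \frac{1}{4} = \frac{241}{4} \approx 60.25$)
$k{\left(V,M \right)} = -20 + 5 M + 5 V$ ($k{\left(V,M \right)} = -10 + 5 \left(\left(M - 2\right) + V\right) = -10 + 5 \left(\left(-2 + M\right) + V\right) = -10 + 5 \left(-2 + M + V\right) = -10 + \left(-10 + 5 M + 5 V\right) = -20 + 5 M + 5 V$)
$\frac{1}{\left(k{\left(213,212 \right)} - 31587\right) + W{\left(q,205 \right)}} = \frac{1}{\left(\left(-20 + 5 \cdot 212 + 5 \cdot 213\right) - 31587\right) + \frac{241}{4}} = \frac{1}{\left(\left(-20 + 1060 + 1065\right) - 31587\right) + \frac{241}{4}} = \frac{1}{\left(2105 - 31587\right) + \frac{241}{4}} = \frac{1}{-29482 + \frac{241}{4}} = \frac{1}{- \frac{117687}{4}} = - \frac{4}{117687}$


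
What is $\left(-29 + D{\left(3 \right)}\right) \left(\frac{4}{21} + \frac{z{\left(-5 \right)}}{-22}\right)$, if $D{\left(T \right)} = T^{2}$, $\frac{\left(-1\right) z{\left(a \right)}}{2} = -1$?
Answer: $- \frac{460}{231} \approx -1.9913$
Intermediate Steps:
$z{\left(a \right)} = 2$ ($z{\left(a \right)} = \left(-2\right) \left(-1\right) = 2$)
$\left(-29 + D{\left(3 \right)}\right) \left(\frac{4}{21} + \frac{z{\left(-5 \right)}}{-22}\right) = \left(-29 + 3^{2}\right) \left(\frac{4}{21} + \frac{2}{-22}\right) = \left(-29 + 9\right) \left(4 \cdot \frac{1}{21} + 2 \left(- \frac{1}{22}\right)\right) = - 20 \left(\frac{4}{21} - \frac{1}{11}\right) = \left(-20\right) \frac{23}{231} = - \frac{460}{231}$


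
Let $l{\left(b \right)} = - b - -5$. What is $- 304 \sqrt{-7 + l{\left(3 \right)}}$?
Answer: $- 304 i \sqrt{5} \approx - 679.76 i$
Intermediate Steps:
$l{\left(b \right)} = 5 - b$ ($l{\left(b \right)} = - b + 5 = 5 - b$)
$- 304 \sqrt{-7 + l{\left(3 \right)}} = - 304 \sqrt{-7 + \left(5 - 3\right)} = - 304 \sqrt{-7 + 2} = - 304 \sqrt{-5} = - 304 i \sqrt{5}$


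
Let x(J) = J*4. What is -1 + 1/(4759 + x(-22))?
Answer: -4670/4671 ≈ -0.99979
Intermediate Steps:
x(J) = 4*J
-1 + 1/(4759 + x(-22)) = -1 + 1/(4759 + 4*(-22)) = -1 + 1/(4759 - 88) = -1 + 1/4671 = -4670/4671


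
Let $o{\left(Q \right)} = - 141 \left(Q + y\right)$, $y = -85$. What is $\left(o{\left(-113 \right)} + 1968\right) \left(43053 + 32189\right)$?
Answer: $2248682412$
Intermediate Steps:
$o{\left(Q \right)} = 11985 - 141 Q$ ($o{\left(Q \right)} = - 141 \left(Q - 85\right) = - 141 \left(-85 + Q\right) = 11985 - 141 Q$)
$\left(o{\left(-113 \right)} + 1968\right) \left(43053 + 32189\right) = \left(\left(11985 - -15933\right) + 1968\right) \left(43053 + 32189\right) = \left(\left(11985 + 15933\right) + 1968\right) 75242 = \left(27918 + 1968\right) 75242 = 29886 \cdot 75242 = 2248682412$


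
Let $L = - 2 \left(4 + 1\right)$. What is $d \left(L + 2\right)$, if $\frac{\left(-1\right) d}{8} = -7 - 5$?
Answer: $-768$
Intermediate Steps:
$d = 96$ ($d = - 8 \left(-7 - 5\right) = \left(-8\right) \left(-12\right) = 96$)
$L = -10$ ($L = \left(-2\right) 5 = -10$)
$d \left(L + 2\right) = 96 \left(-10 + 2\right) = 96 \left(-8\right) = -768$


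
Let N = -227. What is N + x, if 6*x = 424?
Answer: -469/3 ≈ -156.33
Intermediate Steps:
x = 212/3 (x = (⅙)*424 = 212/3 ≈ 70.667)
N + x = -227 + 212/3 = -469/3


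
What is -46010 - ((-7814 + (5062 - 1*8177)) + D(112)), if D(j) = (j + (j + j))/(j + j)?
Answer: -70165/2 ≈ -35083.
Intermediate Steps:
D(j) = 3/2 (D(j) = (j + 2*j)/((2*j)) = (3*j)*(1/(2*j)) = 3/2)
-46010 - ((-7814 + (5062 - 1*8177)) + D(112)) = -46010 - ((-7814 + (5062 - 1*8177)) + 3/2) = -46010 - ((-7814 + (5062 - 8177)) + 3/2) = -46010 - ((-7814 - 3115) + 3/2) = -46010 - (-10929 + 3/2) = -46010 - 1*(-21855/2) = -46010 + 21855/2 = -70165/2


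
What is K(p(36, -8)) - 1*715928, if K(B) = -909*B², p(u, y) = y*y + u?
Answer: -9805928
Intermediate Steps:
p(u, y) = u + y² (p(u, y) = y² + u = u + y²)
K(p(36, -8)) - 1*715928 = -909*(36 + (-8)²)² - 1*715928 = -909*(36 + 64)² - 715928 = -909*100² - 715928 = -909*10000 - 715928 = -9090000 - 715928 = -9805928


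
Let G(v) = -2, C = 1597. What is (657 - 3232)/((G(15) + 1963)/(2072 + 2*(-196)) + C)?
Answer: -4326000/2684921 ≈ -1.6112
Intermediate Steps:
(657 - 3232)/((G(15) + 1963)/(2072 + 2*(-196)) + C) = (657 - 3232)/((-2 + 1963)/(2072 + 2*(-196)) + 1597) = -2575/(1961/(2072 - 392) + 1597) = -2575/(1961/1680 + 1597) = -2575/2684921/1680 = -2575*1680/2684921 = -4326000/2684921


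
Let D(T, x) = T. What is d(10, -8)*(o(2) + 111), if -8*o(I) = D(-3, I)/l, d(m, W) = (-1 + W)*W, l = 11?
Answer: 87939/11 ≈ 7994.5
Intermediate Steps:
d(m, W) = W*(-1 + W)
o(I) = 3/88 (o(I) = -(-3)/(8*11) = -⅛*(-3/11) = 3/88)
d(10, -8)*(o(2) + 111) = (-8*(-1 - 8))*(3/88 + 111) = -8*(-9)*(9771/88) = 72*(9771/88) = 87939/11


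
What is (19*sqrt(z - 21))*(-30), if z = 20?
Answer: -570*I ≈ -570.0*I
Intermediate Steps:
(19*sqrt(z - 21))*(-30) = (19*sqrt(20 - 21))*(-30) = (19*sqrt(-1))*(-30) = (19*I)*(-30) = -570*I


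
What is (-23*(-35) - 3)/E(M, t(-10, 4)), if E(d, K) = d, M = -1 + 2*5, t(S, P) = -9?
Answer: 802/9 ≈ 89.111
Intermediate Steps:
M = 9 (M = -1 + 10 = 9)
(-23*(-35) - 3)/E(M, t(-10, 4)) = (-23*(-35) - 3)/9 = (805 - 3)*(⅑) = 802*(⅑) = 802/9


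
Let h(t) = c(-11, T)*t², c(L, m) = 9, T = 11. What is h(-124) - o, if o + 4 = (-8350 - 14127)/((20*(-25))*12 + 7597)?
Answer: 221028113/1597 ≈ 1.3840e+5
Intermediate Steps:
h(t) = 9*t²
o = -28865/1597 (o = -4 + (-8350 - 14127)/((20*(-25))*12 + 7597) = -4 - 22477/(-500*12 + 7597) = -4 - 22477/(-6000 + 7597) = -4 - 22477/1597 = -28865/1597 ≈ -18.075)
h(-124) - o = 9*(-124)² - 1*(-28865/1597) = 9*15376 + 28865/1597 = 138384 + 28865/1597 = 221028113/1597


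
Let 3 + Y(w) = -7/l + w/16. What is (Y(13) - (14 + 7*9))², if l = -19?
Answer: 574129521/92416 ≈ 6212.4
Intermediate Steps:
Y(w) = -50/19 + w/16 (Y(w) = -3 + (-7/(-19) + w/16) = -3 + (-7*(-1/19) + w*(1/16)) = -3 + (7/19 + w/16) = -50/19 + w/16)
(Y(13) - (14 + 7*9))² = ((-50/19 + (1/16)*13) - (14 + 7*9))² = ((-50/19 + 13/16) - (14 + 63))² = (-553/304 - 1*77)² = (-553/304 - 77)² = (-23961/304)² = 574129521/92416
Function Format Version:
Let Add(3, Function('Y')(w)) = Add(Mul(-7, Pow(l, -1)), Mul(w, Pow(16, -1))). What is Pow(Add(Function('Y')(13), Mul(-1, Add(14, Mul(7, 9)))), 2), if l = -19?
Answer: Rational(574129521, 92416) ≈ 6212.4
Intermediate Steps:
Function('Y')(w) = Add(Rational(-50, 19), Mul(Rational(1, 16), w)) (Function('Y')(w) = Add(-3, Add(Mul(-7, Pow(-19, -1)), Mul(w, Pow(16, -1)))) = Add(-3, Add(Mul(-7, Rational(-1, 19)), Mul(w, Rational(1, 16)))) = Add(-3, Add(Rational(7, 19), Mul(Rational(1, 16), w))) = Add(Rational(-50, 19), Mul(Rational(1, 16), w)))
Pow(Add(Function('Y')(13), Mul(-1, Add(14, Mul(7, 9)))), 2) = Pow(Add(Add(Rational(-50, 19), Mul(Rational(1, 16), 13)), Mul(-1, Add(14, Mul(7, 9)))), 2) = Pow(Add(Add(Rational(-50, 19), Rational(13, 16)), Mul(-1, Add(14, 63))), 2) = Pow(Add(Rational(-553, 304), Mul(-1, 77)), 2) = Pow(Add(Rational(-553, 304), -77), 2) = Pow(Rational(-23961, 304), 2) = Rational(574129521, 92416)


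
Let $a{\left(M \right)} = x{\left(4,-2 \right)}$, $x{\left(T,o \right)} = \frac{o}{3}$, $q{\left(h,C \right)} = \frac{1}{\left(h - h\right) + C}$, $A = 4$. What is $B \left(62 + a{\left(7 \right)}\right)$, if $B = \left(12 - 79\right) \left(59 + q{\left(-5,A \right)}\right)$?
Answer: $-243478$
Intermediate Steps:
$q{\left(h,C \right)} = \frac{1}{C}$ ($q{\left(h,C \right)} = \frac{1}{0 + C} = \frac{1}{C}$)
$x{\left(T,o \right)} = \frac{o}{3}$ ($x{\left(T,o \right)} = o \frac{1}{3} = \frac{o}{3}$)
$a{\left(M \right)} = - \frac{2}{3}$ ($a{\left(M \right)} = \frac{1}{3} \left(-2\right) = - \frac{2}{3}$)
$B = - \frac{15879}{4}$ ($B = \left(12 - 79\right) \left(59 + \frac{1}{4}\right) = - 67 \left(59 + \frac{1}{4}\right) = \left(-67\right) \frac{237}{4} = - \frac{15879}{4} \approx -3969.8$)
$B \left(62 + a{\left(7 \right)}\right) = - \frac{15879 \left(62 - \frac{2}{3}\right)}{4} = \left(- \frac{15879}{4}\right) \frac{184}{3} = -243478$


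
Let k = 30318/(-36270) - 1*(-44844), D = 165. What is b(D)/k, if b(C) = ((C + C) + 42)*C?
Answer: 1088100/794947 ≈ 1.3688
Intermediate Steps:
b(C) = C*(42 + 2*C) (b(C) = (2*C + 42)*C = (42 + 2*C)*C = C*(42 + 2*C))
k = 8744417/195 (k = 30318*(-1/36270) + 44844 = -163/195 + 44844 = 8744417/195 ≈ 44843.)
b(D)/k = (2*165*(21 + 165))/(8744417/195) = (2*165*186)*(195/8744417) = 61380*(195/8744417) = 1088100/794947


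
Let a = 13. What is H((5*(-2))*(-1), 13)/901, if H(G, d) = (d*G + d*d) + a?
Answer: 312/901 ≈ 0.34628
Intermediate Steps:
H(G, d) = 13 + d**2 + G*d (H(G, d) = (d*G + d*d) + 13 = (G*d + d**2) + 13 = (d**2 + G*d) + 13 = 13 + d**2 + G*d)
H((5*(-2))*(-1), 13)/901 = (13 + 13**2 + ((5*(-2))*(-1))*13)/901 = (13 + 169 - 10*(-1)*13)*(1/901) = (13 + 169 + 10*13)*(1/901) = (13 + 169 + 130)*(1/901) = 312*(1/901) = 312/901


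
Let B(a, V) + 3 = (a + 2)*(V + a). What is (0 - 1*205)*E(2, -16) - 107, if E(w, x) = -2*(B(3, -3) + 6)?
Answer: 1123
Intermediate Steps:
B(a, V) = -3 + (2 + a)*(V + a) (B(a, V) = -3 + (a + 2)*(V + a) = -3 + (2 + a)*(V + a))
E(w, x) = -6 (E(w, x) = -2*((-3 + 3**2 + 2*(-3) + 2*3 - 3*3) + 6) = -2*((-3 + 9 - 6 + 6 - 9) + 6) = -2*(-3 + 6) = -2*3 = -6)
(0 - 1*205)*E(2, -16) - 107 = (0 - 1*205)*(-6) - 107 = (0 - 205)*(-6) - 107 = -205*(-6) - 107 = 1230 - 107 = 1123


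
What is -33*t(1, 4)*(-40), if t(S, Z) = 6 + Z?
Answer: 13200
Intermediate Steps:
-33*t(1, 4)*(-40) = -33*(6 + 4)*(-40) = -33*10*(-40) = -330*(-40) = 13200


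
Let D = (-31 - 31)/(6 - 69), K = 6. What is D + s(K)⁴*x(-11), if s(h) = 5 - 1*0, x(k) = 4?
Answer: 157562/63 ≈ 2501.0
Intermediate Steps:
D = 62/63 (D = -62/(-63) = -62*(-1/63) = 62/63 ≈ 0.98413)
s(h) = 5 (s(h) = 5 + 0 = 5)
D + s(K)⁴*x(-11) = 62/63 + 5⁴*4 = 62/63 + 625*4 = 62/63 + 2500 = 157562/63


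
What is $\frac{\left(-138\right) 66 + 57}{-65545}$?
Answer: $\frac{9051}{65545} \approx 0.13809$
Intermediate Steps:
$\frac{\left(-138\right) 66 + 57}{-65545} = \left(-9108 + 57\right) \left(- \frac{1}{65545}\right) = \left(-9051\right) \left(- \frac{1}{65545}\right) = \frac{9051}{65545}$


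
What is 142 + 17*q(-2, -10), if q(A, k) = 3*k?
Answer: -368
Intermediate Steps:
142 + 17*q(-2, -10) = 142 + 17*(3*(-10)) = 142 + 17*(-30) = 142 - 510 = -368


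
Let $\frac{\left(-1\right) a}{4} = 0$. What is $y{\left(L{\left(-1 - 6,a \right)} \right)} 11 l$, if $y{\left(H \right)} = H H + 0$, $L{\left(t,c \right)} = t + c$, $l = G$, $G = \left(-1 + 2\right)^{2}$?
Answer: $539$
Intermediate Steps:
$a = 0$ ($a = \left(-4\right) 0 = 0$)
$G = 1$ ($G = 1^{2} = 1$)
$l = 1$
$L{\left(t,c \right)} = c + t$
$y{\left(H \right)} = H^{2}$ ($y{\left(H \right)} = H^{2} + 0 = H^{2}$)
$y{\left(L{\left(-1 - 6,a \right)} \right)} 11 l = \left(0 - 7\right)^{2} \cdot 11 \cdot 1 = \left(-7\right)^{2} \cdot 11 \cdot 1 = 49 \cdot 11 \cdot 1 = 539 \cdot 1 = 539$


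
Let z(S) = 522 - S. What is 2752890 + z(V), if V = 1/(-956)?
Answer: 2632261873/956 ≈ 2.7534e+6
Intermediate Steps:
V = -1/956 ≈ -0.0010460
2752890 + z(V) = 2752890 + (522 - 1*(-1/956)) = 2752890 + (522 + 1/956) = 2752890 + 499033/956 = 2632261873/956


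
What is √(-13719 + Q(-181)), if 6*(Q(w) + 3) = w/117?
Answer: 5*I*√30055038/234 ≈ 117.14*I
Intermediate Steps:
Q(w) = -3 + w/702 (Q(w) = -3 + (w/117)/6 = -3 + w/702)
√(-13719 + Q(-181)) = √(-13719 + (-3 + (1/702)*(-181))) = √(-13719 + (-3 - 181/702)) = √(-13719 - 2287/702) = √(-9633025/702) = 5*I*√30055038/234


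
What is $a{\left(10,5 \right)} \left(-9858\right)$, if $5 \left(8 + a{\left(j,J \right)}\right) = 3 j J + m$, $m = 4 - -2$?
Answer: $- \frac{1143528}{5} \approx -2.2871 \cdot 10^{5}$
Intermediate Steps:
$m = 6$ ($m = 4 + 2 = 6$)
$a{\left(j,J \right)} = - \frac{34}{5} + \frac{3 J j}{5}$ ($a{\left(j,J \right)} = -8 + \frac{3 j J + 6}{5} = -8 + \frac{3 J j + 6}{5} = -8 + \frac{6 + 3 J j}{5} = -8 + \left(\frac{6}{5} + \frac{3 J j}{5}\right) = - \frac{34}{5} + \frac{3 J j}{5}$)
$a{\left(10,5 \right)} \left(-9858\right) = \left(- \frac{34}{5} + \frac{3}{5} \cdot 5 \cdot 10\right) \left(-9858\right) = \left(- \frac{34}{5} + 30\right) \left(-9858\right) = \frac{116}{5} \left(-9858\right) = - \frac{1143528}{5}$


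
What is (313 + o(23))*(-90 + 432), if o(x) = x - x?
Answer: 107046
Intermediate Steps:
o(x) = 0
(313 + o(23))*(-90 + 432) = (313 + 0)*(-90 + 432) = 313*342 = 107046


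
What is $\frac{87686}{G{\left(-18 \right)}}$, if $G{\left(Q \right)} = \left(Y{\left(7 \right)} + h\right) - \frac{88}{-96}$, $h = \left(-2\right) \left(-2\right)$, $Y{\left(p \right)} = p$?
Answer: $\frac{1052232}{143} \approx 7358.3$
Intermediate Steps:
$h = 4$
$G{\left(Q \right)} = \frac{143}{12}$ ($G{\left(Q \right)} = \left(7 + 4\right) - \frac{88}{-96} = 11 - - \frac{11}{12} = 11 + \frac{11}{12} = \frac{143}{12}$)
$\frac{87686}{G{\left(-18 \right)}} = \frac{87686}{\frac{143}{12}} = 87686 \cdot \frac{12}{143} = \frac{1052232}{143}$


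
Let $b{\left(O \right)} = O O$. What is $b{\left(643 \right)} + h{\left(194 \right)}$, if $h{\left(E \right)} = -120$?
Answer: $413329$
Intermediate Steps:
$b{\left(O \right)} = O^{2}$
$b{\left(643 \right)} + h{\left(194 \right)} = 643^{2} - 120 = 413449 - 120 = 413329$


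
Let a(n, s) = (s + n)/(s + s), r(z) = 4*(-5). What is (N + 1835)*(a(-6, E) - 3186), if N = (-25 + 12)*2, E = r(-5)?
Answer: -115245963/20 ≈ -5.7623e+6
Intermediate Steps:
r(z) = -20
E = -20
a(n, s) = (n + s)/(2*s) (a(n, s) = (n + s)/((2*s)) = (n + s)*(1/(2*s)) = (n + s)/(2*s))
N = -26 (N = -13*2 = -26)
(N + 1835)*(a(-6, E) - 3186) = (-26 + 1835)*((½)*(-6 - 20)/(-20) - 3186) = 1809*((½)*(-1/20)*(-26) - 3186) = 1809*(13/20 - 3186) = 1809*(-63707/20) = -115245963/20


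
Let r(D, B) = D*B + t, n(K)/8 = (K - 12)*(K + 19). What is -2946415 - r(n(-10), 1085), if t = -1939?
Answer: -1225836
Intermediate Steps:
n(K) = 8*(-12 + K)*(19 + K) (n(K) = 8*((K - 12)*(K + 19)) = 8*((-12 + K)*(19 + K)) = 8*(-12 + K)*(19 + K))
r(D, B) = -1939 + B*D (r(D, B) = D*B - 1939 = B*D - 1939 = -1939 + B*D)
-2946415 - r(n(-10), 1085) = -2946415 - (-1939 + 1085*(-1824 + 8*(-10)² + 56*(-10))) = -2946415 - (-1939 + 1085*(-1824 + 8*100 - 560)) = -2946415 - (-1939 + 1085*(-1824 + 800 - 560)) = -2946415 - (-1939 + 1085*(-1584)) = -2946415 - (-1939 - 1718640) = -2946415 - 1*(-1720579) = -2946415 + 1720579 = -1225836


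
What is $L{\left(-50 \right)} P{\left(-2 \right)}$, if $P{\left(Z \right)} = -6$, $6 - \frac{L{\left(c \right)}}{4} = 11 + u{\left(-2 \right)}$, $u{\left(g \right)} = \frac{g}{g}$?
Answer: $144$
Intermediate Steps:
$u{\left(g \right)} = 1$
$L{\left(c \right)} = -24$ ($L{\left(c \right)} = 24 - 4 \left(11 + 1\right) = 24 - 48 = -24$)
$L{\left(-50 \right)} P{\left(-2 \right)} = \left(-24\right) \left(-6\right) = 144$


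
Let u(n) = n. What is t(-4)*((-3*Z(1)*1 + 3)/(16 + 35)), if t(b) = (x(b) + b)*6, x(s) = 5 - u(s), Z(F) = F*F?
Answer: 0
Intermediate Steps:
Z(F) = F**2
x(s) = 5 - s
t(b) = 30 (t(b) = ((5 - b) + b)*6 = 5*6 = 30)
t(-4)*((-3*Z(1)*1 + 3)/(16 + 35)) = 30*((-3*1**2*1 + 3)/(16 + 35)) = 30*((-3*1*1 + 3)/51) = 30*((-3*1 + 3)*(1/51)) = 30*((-3 + 3)*(1/51)) = 30*(0*(1/51)) = 30*0 = 0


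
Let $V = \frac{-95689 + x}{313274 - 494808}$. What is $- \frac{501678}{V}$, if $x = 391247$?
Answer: $\frac{45535807026}{147779} \approx 3.0813 \cdot 10^{5}$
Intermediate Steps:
$V = - \frac{147779}{90767}$ ($V = \frac{-95689 + 391247}{313274 - 494808} = \frac{295558}{-181534} = 295558 \left(- \frac{1}{181534}\right) = - \frac{147779}{90767} \approx -1.6281$)
$- \frac{501678}{V} = - \frac{501678}{- \frac{147779}{90767}} = \left(-501678\right) \left(- \frac{90767}{147779}\right) = \frac{45535807026}{147779}$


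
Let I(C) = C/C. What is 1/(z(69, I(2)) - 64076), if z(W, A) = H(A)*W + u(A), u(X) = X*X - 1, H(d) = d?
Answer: -1/64007 ≈ -1.5623e-5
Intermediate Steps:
u(X) = -1 + X² (u(X) = X² - 1 = -1 + X²)
I(C) = 1
z(W, A) = -1 + A² + A*W (z(W, A) = A*W + (-1 + A²) = -1 + A² + A*W)
1/(z(69, I(2)) - 64076) = 1/((-1 + 1² + 1*69) - 64076) = 1/((-1 + 1 + 69) - 64076) = 1/(69 - 64076) = 1/(-64007) = -1/64007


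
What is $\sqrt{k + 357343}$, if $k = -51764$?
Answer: $\sqrt{305579} \approx 552.79$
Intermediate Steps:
$\sqrt{k + 357343} = \sqrt{-51764 + 357343} = \sqrt{305579}$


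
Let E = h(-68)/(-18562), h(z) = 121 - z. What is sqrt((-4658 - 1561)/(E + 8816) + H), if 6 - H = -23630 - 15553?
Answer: sqrt(1049416915939389855867)/163642403 ≈ 197.96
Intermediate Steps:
H = 39189 (H = 6 - (-23630 - 15553) = 6 - 1*(-39183) = 6 + 39183 = 39189)
E = -189/18562 (E = (121 - 1*(-68))/(-18562) = (121 + 68)*(-1/18562) = 189*(-1/18562) = -189/18562 ≈ -0.010182)
sqrt((-4658 - 1561)/(E + 8816) + H) = sqrt((-4658 - 1561)/(-189/18562 + 8816) + 39189) = sqrt(-6219/163642403/18562 + 39189) = sqrt(-6219*18562/163642403 + 39189) = sqrt(-115437078/163642403 + 39189) = sqrt(6412866694089/163642403) = sqrt(1049416915939389855867)/163642403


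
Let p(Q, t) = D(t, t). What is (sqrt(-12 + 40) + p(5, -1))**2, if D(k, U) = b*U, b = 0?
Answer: 28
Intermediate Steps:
D(k, U) = 0 (D(k, U) = 0*U = 0)
p(Q, t) = 0
(sqrt(-12 + 40) + p(5, -1))**2 = (sqrt(-12 + 40) + 0)**2 = (sqrt(28) + 0)**2 = (2*sqrt(7) + 0)**2 = (2*sqrt(7))**2 = 28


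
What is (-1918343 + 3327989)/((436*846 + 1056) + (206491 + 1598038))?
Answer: 1409646/2174441 ≈ 0.64828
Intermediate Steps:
(-1918343 + 3327989)/((436*846 + 1056) + (206491 + 1598038)) = 1409646/((368856 + 1056) + 1804529) = 1409646/(369912 + 1804529) = 1409646/2174441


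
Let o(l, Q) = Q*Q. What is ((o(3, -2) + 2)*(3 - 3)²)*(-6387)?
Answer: 0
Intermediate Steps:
o(l, Q) = Q²
((o(3, -2) + 2)*(3 - 3)²)*(-6387) = (((-2)² + 2)*(3 - 3)²)*(-6387) = ((4 + 2)*0²)*(-6387) = (6*0)*(-6387) = 0*(-6387) = 0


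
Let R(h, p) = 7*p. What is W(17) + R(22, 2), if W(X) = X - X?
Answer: 14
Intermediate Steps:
W(X) = 0
W(17) + R(22, 2) = 0 + 7*2 = 0 + 14 = 14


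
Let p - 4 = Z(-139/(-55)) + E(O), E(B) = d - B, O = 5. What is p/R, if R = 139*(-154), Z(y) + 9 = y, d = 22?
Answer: -799/1177330 ≈ -0.00067865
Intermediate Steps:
Z(y) = -9 + y
E(B) = 22 - B
R = -21406
p = 799/55 (p = 4 + ((-9 - 139/(-55)) + (22 - 1*5)) = 4 + ((-9 - 139*(-1/55)) + (22 - 5)) = 4 + ((-9 + 139/55) + 17) = 4 + (-356/55 + 17) = 4 + 579/55 = 799/55 ≈ 14.527)
p/R = (799/55)/(-21406) = (799/55)*(-1/21406) = -799/1177330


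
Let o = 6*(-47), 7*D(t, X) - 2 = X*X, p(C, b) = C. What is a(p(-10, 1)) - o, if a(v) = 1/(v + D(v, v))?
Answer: 9031/32 ≈ 282.22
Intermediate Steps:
D(t, X) = 2/7 + X**2/7 (D(t, X) = 2/7 + (X*X)/7 = 2/7 + X**2/7)
o = -282
a(v) = 1/(2/7 + v + v**2/7) (a(v) = 1/(v + (2/7 + v**2/7)) = 1/(2/7 + v + v**2/7))
a(p(-10, 1)) - o = 7/(2 + (-10)**2 + 7*(-10)) - 1*(-282) = 7/(2 + 100 - 70) + 282 = 7/32 + 282 = 9031/32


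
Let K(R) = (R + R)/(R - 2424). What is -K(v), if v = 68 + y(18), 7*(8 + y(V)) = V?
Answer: 146/2755 ≈ 0.052995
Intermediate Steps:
y(V) = -8 + V/7
v = 438/7 (v = 68 + (-8 + (1/7)*18) = 68 + (-8 + 18/7) = 68 - 38/7 = 438/7 ≈ 62.571)
K(R) = 2*R/(-2424 + R) (K(R) = (2*R)/(-2424 + R) = 2*R/(-2424 + R))
-K(v) = -2*438/(7*(-2424 + 438/7)) = -2*438/(7*(-16530/7)) = -2*438*(-7)/(7*16530) = -1*(-146/2755) = 146/2755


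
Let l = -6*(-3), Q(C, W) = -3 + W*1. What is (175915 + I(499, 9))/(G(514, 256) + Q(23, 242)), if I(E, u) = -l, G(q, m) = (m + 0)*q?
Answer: 175897/131823 ≈ 1.3343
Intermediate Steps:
Q(C, W) = -3 + W
l = 18
G(q, m) = m*q
I(E, u) = -18 (I(E, u) = -1*18 = -18)
(175915 + I(499, 9))/(G(514, 256) + Q(23, 242)) = (175915 - 18)/(256*514 + (-3 + 242)) = 175897/(131584 + 239) = 175897/131823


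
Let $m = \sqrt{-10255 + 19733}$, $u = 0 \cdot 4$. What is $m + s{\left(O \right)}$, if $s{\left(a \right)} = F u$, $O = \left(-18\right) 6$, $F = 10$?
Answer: $\sqrt{9478} \approx 97.355$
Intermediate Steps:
$u = 0$
$O = -108$
$s{\left(a \right)} = 0$ ($s{\left(a \right)} = 10 \cdot 0 = 0$)
$m = \sqrt{9478} \approx 97.355$
$m + s{\left(O \right)} = \sqrt{9478} + 0 = \sqrt{9478}$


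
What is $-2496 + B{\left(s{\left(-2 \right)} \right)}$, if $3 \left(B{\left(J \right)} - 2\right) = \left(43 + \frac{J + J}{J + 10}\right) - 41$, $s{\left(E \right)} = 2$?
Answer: $- \frac{22439}{9} \approx -2493.2$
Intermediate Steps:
$B{\left(J \right)} = \frac{8}{3} + \frac{2 J}{3 \left(10 + J\right)}$ ($B{\left(J \right)} = 2 + \frac{\left(43 + \frac{J + J}{J + 10}\right) - 41}{3} = 2 + \frac{\left(43 + \frac{2 J}{10 + J}\right) - 41}{3} = 2 + \frac{2 + \frac{2 J}{10 + J}}{3} = 2 + \left(\frac{2}{3} + \frac{2 J}{3 \left(10 + J\right)}\right) = \frac{8}{3} + \frac{2 J}{3 \left(10 + J\right)}$)
$-2496 + B{\left(s{\left(-2 \right)} \right)} = -2496 + \frac{10 \left(8 + 2\right)}{3 \left(10 + 2\right)} = -2496 + \frac{10}{3} \cdot \frac{1}{12} \cdot 10 = -2496 + \frac{25}{9} = - \frac{22439}{9}$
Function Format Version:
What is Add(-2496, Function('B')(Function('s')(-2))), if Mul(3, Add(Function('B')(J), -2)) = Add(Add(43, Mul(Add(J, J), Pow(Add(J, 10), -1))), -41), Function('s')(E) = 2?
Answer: Rational(-22439, 9) ≈ -2493.2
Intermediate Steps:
Function('B')(J) = Add(Rational(8, 3), Mul(Rational(2, 3), J, Pow(Add(10, J), -1))) (Function('B')(J) = Add(2, Mul(Rational(1, 3), Add(Add(43, Mul(Add(J, J), Pow(Add(J, 10), -1))), -41))) = Add(2, Mul(Rational(1, 3), Add(Add(43, Mul(Mul(2, J), Pow(Add(10, J), -1))), -41))) = Add(2, Mul(Rational(1, 3), Add(Add(43, Mul(2, J, Pow(Add(10, J), -1))), -41))) = Add(2, Mul(Rational(1, 3), Add(2, Mul(2, J, Pow(Add(10, J), -1))))) = Add(2, Add(Rational(2, 3), Mul(Rational(2, 3), J, Pow(Add(10, J), -1)))) = Add(Rational(8, 3), Mul(Rational(2, 3), J, Pow(Add(10, J), -1))))
Add(-2496, Function('B')(Function('s')(-2))) = Add(-2496, Mul(Rational(10, 3), Pow(Add(10, 2), -1), Add(8, 2))) = Add(-2496, Mul(Rational(10, 3), Pow(12, -1), 10)) = Add(-2496, Mul(Rational(10, 3), Rational(1, 12), 10)) = Add(-2496, Rational(25, 9)) = Rational(-22439, 9)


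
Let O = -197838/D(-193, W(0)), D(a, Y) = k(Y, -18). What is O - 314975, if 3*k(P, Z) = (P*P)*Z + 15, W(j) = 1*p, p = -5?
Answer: -1568053/5 ≈ -3.1361e+5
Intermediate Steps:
W(j) = -5 (W(j) = 1*(-5) = -5)
k(P, Z) = 5 + Z*P²/3 (k(P, Z) = ((P*P)*Z + 15)/3 = (P²*Z + 15)/3 = (Z*P² + 15)/3 = (15 + Z*P²)/3 = 5 + Z*P²/3)
D(a, Y) = 5 - 6*Y² (D(a, Y) = 5 + (⅓)*(-18)*Y² = 5 - 6*Y²)
O = 6822/5 (O = -197838/(5 - 6*(-5)²) = -197838/(5 - 6*25) = -197838/(5 - 150) = -197838/(-145) = -197838*(-1/145) = 6822/5 ≈ 1364.4)
O - 314975 = 6822/5 - 314975 = -1568053/5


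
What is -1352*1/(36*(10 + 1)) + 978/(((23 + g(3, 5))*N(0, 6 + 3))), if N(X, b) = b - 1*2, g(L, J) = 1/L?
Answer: 62423/24255 ≈ 2.5736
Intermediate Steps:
g(L, J) = 1/L
N(X, b) = -2 + b (N(X, b) = b - 2 = -2 + b)
-1352*1/(36*(10 + 1)) + 978/(((23 + g(3, 5))*N(0, 6 + 3))) = -1352*1/(36*(10 + 1)) + 978/(((23 + 1/3)*(-2 + (6 + 3)))) = -1352/(36*11) + 978/(((23 + ⅓)*(-2 + 9))) = -1352/396 + 978/(((70/3)*7)) = -1352*1/396 + 978/(490/3) = -338/99 + 978*(3/490) = -338/99 + 1467/245 = 62423/24255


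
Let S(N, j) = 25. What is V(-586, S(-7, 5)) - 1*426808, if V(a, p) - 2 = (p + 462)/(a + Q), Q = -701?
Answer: -549299809/1287 ≈ -4.2681e+5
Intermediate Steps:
V(a, p) = 2 + (462 + p)/(-701 + a) (V(a, p) = 2 + (p + 462)/(a - 701) = 2 + (462 + p)/(-701 + a))
V(-586, S(-7, 5)) - 1*426808 = (-940 + 25 + 2*(-586))/(-701 - 586) - 1*426808 = (-940 + 25 - 1172)/(-1287) - 426808 = -1/1287*(-2087) - 426808 = 2087/1287 - 426808 = -549299809/1287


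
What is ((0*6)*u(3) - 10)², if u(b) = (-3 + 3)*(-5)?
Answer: 100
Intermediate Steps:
u(b) = 0 (u(b) = 0*(-5) = 0)
((0*6)*u(3) - 10)² = ((0*6)*0 - 10)² = (0*0 - 10)² = (0 - 10)² = (-10)² = 100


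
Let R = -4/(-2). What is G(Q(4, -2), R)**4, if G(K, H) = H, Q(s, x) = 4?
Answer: 16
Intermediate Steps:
R = 2 (R = -4*(-1/2) = 2)
G(Q(4, -2), R)**4 = 2**4 = 16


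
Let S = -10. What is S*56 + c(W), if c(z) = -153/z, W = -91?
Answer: -50807/91 ≈ -558.32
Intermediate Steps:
S*56 + c(W) = -10*56 - 153/(-91) = -560 - 153*(-1/91) = -560 + 153/91 = -50807/91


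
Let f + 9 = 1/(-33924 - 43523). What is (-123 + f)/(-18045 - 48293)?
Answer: 10223005/5137679086 ≈ 0.0019898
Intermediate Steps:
f = -697024/77447 (f = -9 + 1/(-33924 - 43523) = -9 + 1/(-77447) = -9 - 1/77447 = -697024/77447 ≈ -9.0000)
(-123 + f)/(-18045 - 48293) = (-123 - 697024/77447)/(-18045 - 48293) = -10223005/77447/(-66338) = -10223005/77447*(-1/66338) = 10223005/5137679086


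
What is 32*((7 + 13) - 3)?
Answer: 544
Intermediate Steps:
32*((7 + 13) - 3) = 32*(20 - 3) = 32*17 = 544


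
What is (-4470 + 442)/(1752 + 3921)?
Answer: -4028/5673 ≈ -0.71003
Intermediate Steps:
(-4470 + 442)/(1752 + 3921) = -4028/5673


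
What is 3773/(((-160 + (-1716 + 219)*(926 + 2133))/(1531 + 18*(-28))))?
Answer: -3874871/4579483 ≈ -0.84614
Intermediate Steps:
3773/(((-160 + (-1716 + 219)*(926 + 2133))/(1531 + 18*(-28)))) = 3773/(((-160 - 1497*3059)/(1531 - 504))) = 3773/(((-160 - 4579323)/1027)) = 3773/((-4579483*1/1027)) = 3773/(-4579483/1027) = 3773*(-1027/4579483) = -3874871/4579483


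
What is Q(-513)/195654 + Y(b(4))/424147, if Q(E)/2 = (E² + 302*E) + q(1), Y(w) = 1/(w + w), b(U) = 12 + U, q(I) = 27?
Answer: 489838919969/442592304736 ≈ 1.1068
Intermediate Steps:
Y(w) = 1/(2*w)
Q(E) = 54 + 2*E² + 604*E (Q(E) = 2*((E² + 302*E) + 27) = 2*(27 + E² + 302*E) = 54 + 2*E² + 604*E)
Q(-513)/195654 + Y(b(4))/424147 = (54 + 2*(-513)² + 604*(-513))/195654 + (1/(2*(12 + 4)))/424147 = (54 + 2*263169 - 309852)*(1/195654) + ((½)/16)*(1/424147) = (54 + 526338 - 309852)*(1/195654) + ((½)*(1/16))*(1/424147) = 216540*(1/195654) + (1/32)*(1/424147) = 36090/32609 + 1/13572704 = 489838919969/442592304736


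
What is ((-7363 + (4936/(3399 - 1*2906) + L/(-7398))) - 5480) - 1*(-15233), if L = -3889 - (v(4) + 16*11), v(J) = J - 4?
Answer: 2918454011/1215738 ≈ 2400.6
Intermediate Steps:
v(J) = -4 + J
L = -4065 (L = -3889 - ((-4 + 4) + 16*11) = -3889 - (0 + 176) = -3889 - 1*176 = -3889 - 176 = -4065)
((-7363 + (4936/(3399 - 1*2906) + L/(-7398))) - 5480) - 1*(-15233) = ((-7363 + (4936/(3399 - 1*2906) - 4065/(-7398))) - 5480) - 1*(-15233) = ((-7363 + (4936/(3399 - 2906) - 4065*(-1/7398))) - 5480) + 15233 = ((-7363 + (4936/493 + 1355/2466)) - 5480) + 15233 = ((-7363 + 12840191/1215738) - 5480) + 15233 = (-8938638703/1215738 - 5480) + 15233 = -15600882943/1215738 + 15233 = 2918454011/1215738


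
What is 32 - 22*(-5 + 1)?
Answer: 120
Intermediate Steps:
32 - 22*(-5 + 1) = 32 - 22*(-4) = 32 + 88 = 120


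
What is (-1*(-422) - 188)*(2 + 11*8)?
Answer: 21060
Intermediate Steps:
(-1*(-422) - 188)*(2 + 11*8) = (422 - 188)*(2 + 88) = 234*90 = 21060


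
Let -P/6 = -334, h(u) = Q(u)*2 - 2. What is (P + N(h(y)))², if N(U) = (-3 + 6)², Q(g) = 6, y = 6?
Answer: 4052169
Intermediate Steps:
h(u) = 10 (h(u) = 6*2 - 2 = 12 - 2 = 10)
P = 2004 (P = -6*(-334) = 2004)
N(U) = 9 (N(U) = 3² = 9)
(P + N(h(y)))² = (2004 + 9)² = 2013² = 4052169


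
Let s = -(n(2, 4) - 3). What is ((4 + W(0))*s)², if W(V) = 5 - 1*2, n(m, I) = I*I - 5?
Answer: 3136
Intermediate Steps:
n(m, I) = -5 + I² (n(m, I) = I² - 5 = -5 + I²)
W(V) = 3 (W(V) = 5 - 2 = 3)
s = -8 (s = -((-5 + 4²) - 3) = -((-5 + 16) - 3) = -(11 - 3) = -1*8 = -8)
((4 + W(0))*s)² = ((4 + 3)*(-8))² = (7*(-8))² = (-56)² = 3136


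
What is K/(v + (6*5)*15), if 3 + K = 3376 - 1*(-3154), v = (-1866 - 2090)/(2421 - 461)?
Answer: 3198230/219511 ≈ 14.570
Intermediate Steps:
v = -989/490 (v = -3956/1960 = -3956*1/1960 = -989/490 ≈ -2.0184)
K = 6527 (K = -3 + (3376 - 1*(-3154)) = -3 + (3376 + 3154) = -3 + 6530 = 6527)
K/(v + (6*5)*15) = 6527/(-989/490 + (6*5)*15) = 6527/(-989/490 + 30*15) = 6527/(-989/490 + 450) = 6527/(219511/490) = 6527*(490/219511) = 3198230/219511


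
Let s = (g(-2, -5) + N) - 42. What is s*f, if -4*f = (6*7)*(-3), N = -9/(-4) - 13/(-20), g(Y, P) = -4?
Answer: -27153/20 ≈ -1357.7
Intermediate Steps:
N = 29/10 (N = -9*(-¼) - 13*(-1/20) = 9/4 + 13/20 = 29/10 ≈ 2.9000)
s = -431/10 (s = (-4 + 29/10) - 42 = -11/10 - 42 = -431/10 ≈ -43.100)
f = 63/2 (f = -6*7*(-3)/4 = -21*(-3)/2 = -¼*(-126) = 63/2 ≈ 31.500)
s*f = -431/10*63/2 = -27153/20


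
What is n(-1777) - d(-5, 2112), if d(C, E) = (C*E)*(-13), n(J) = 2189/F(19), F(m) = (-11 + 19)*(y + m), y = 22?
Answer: -45025651/328 ≈ -1.3727e+5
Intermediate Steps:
F(m) = 176 + 8*m (F(m) = (-11 + 19)*(22 + m) = 8*(22 + m) = 176 + 8*m)
n(J) = 2189/328 (n(J) = 2189/(176 + 8*19) = 2189/(176 + 152) = 2189/328)
d(C, E) = -13*C*E
n(-1777) - d(-5, 2112) = 2189/328 - (-13)*(-5)*2112 = 2189/328 - 1*137280 = 2189/328 - 137280 = -45025651/328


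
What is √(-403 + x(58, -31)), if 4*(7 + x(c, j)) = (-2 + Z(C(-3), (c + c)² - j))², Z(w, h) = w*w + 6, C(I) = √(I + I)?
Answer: I*√409 ≈ 20.224*I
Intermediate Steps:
C(I) = √2*√I (C(I) = √(2*I) = √2*√I)
Z(w, h) = 6 + w² (Z(w, h) = w² + 6 = 6 + w²)
x(c, j) = -6 (x(c, j) = -7 + (-2 + (6 + (√2*√(-3))²))²/4 = -7 + (-2 + (6 + (√2*(I*√3))²))²/4 = -7 + (-2 + (6 + (I*√6)²))²/4 = -7 + (-2 + (6 - 6))²/4 = -7 + (-2 + 0)²/4 = -7 + (¼)*(-2)² = -7 + (¼)*4 = -7 + 1 = -6)
√(-403 + x(58, -31)) = √(-403 - 6) = √(-409) = I*√409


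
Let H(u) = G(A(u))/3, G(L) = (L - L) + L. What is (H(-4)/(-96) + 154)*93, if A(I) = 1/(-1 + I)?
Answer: 6874591/480 ≈ 14322.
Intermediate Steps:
G(L) = L (G(L) = 0 + L = L)
H(u) = 1/(3*(-1 + u)) (H(u) = 1/((-1 + u)*3) = (1/3)/(-1 + u) = 1/(3*(-1 + u)))
(H(-4)/(-96) + 154)*93 = ((1/(3*(-1 - 4)))/(-96) + 154)*93 = (((1/3)/(-5))*(-1/96) + 154)*93 = (((1/3)*(-1/5))*(-1/96) + 154)*93 = (-1/15*(-1/96) + 154)*93 = (1/1440 + 154)*93 = (221761/1440)*93 = 6874591/480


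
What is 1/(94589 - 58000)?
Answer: 1/36589 ≈ 2.7331e-5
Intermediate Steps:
1/(94589 - 58000) = 1/36589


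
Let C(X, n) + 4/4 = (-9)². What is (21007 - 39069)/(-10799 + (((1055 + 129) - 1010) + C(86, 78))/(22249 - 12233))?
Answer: 90454496/54081265 ≈ 1.6726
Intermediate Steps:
C(X, n) = 80 (C(X, n) = -1 + (-9)² = -1 + 81 = 80)
(21007 - 39069)/(-10799 + (((1055 + 129) - 1010) + C(86, 78))/(22249 - 12233)) = (21007 - 39069)/(-10799 + (((1055 + 129) - 1010) + 80)/(22249 - 12233)) = -18062/(-10799 + ((1184 - 1010) + 80)/10016) = -18062/(-10799 + (174 + 80)*(1/10016)) = -18062/(-10799 + 254*(1/10016)) = -18062/(-10799 + 127/5008) = -18062/(-54081265/5008) = -18062*(-5008/54081265) = 90454496/54081265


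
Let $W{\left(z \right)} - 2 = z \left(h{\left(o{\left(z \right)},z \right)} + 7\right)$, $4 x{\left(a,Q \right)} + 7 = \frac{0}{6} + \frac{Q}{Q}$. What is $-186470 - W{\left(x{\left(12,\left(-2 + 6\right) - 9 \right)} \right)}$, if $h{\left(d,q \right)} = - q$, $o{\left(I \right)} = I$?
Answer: $- \frac{745837}{4} \approx -1.8646 \cdot 10^{5}$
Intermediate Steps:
$x{\left(a,Q \right)} = - \frac{3}{2}$ ($x{\left(a,Q \right)} = - \frac{7}{4} + \frac{\frac{0}{6} + \frac{Q}{Q}}{4} = - \frac{7}{4} + \frac{0 \cdot \frac{1}{6} + 1}{4} = - \frac{7}{4} + \frac{0 + 1}{4} = - \frac{7}{4} + \frac{1}{4} \cdot 1 = - \frac{7}{4} + \frac{1}{4} = - \frac{3}{2}$)
$W{\left(z \right)} = 2 + z \left(7 - z\right)$ ($W{\left(z \right)} = 2 + z \left(- z + 7\right) = 2 + z \left(7 - z\right)$)
$-186470 - W{\left(x{\left(12,\left(-2 + 6\right) - 9 \right)} \right)} = -186470 - \left(2 - \left(- \frac{3}{2}\right)^{2} + 7 \left(- \frac{3}{2}\right)\right) = -186470 - \left(2 - \frac{9}{4} - \frac{21}{2}\right) = -186470 - - \frac{43}{4} = -186470 + \frac{43}{4} = - \frac{745837}{4}$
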